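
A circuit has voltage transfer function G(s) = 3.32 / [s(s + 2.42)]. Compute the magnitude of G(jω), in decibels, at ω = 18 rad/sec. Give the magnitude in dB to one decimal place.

|j18 + 2.42| = √(18² + 2.42²) = 18.16
|j18| = 18
|G(j18)| = 3.32 / (18.16 × 18) = 0.010156
20 log₁₀(0.010156) = -39.87 dB

-39.9 dB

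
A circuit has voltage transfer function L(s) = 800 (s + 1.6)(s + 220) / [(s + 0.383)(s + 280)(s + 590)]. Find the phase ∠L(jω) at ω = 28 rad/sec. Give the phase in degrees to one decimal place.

-3.7 deg

∠(j28 + 1.6) = arctan(28/1.6) = 86.73°
∠(j28 + 220) = arctan(28/220) = 7.25°
∠(j28 + 0.383) = arctan(28/0.383) = 89.22°
∠(j28 + 280) = arctan(28/280) = 5.71°
∠(j28 + 590) = arctan(28/590) = 2.72°
∠L(j28) = 86.73° + 7.25° − (89.22° + 5.71° + 2.72°) = -3.66°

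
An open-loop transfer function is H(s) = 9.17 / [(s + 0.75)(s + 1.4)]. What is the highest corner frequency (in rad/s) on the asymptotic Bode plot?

1.4 rad/s

Break frequencies occur at each pole and zero magnitude: 0.75 rad/s, 1.4 rad/s.
The highest is 1.4 rad/s.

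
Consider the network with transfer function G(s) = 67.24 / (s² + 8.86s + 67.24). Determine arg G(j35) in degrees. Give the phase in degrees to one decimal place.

∠[(j35)² + 8.86(j35) + 67.24] = ∠[-1157.8 + j310.1] = 165.01°
∠G(j35) = −165.01° = -165.01°

-165.0°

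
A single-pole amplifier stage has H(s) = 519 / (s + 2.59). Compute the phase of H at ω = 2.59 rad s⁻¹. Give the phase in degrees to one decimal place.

-45.0°

∠(j2.59 + 2.59) = arctan(2.59/2.59) = 45.00°
∠H(j2.59) = −45.00° = -45.00°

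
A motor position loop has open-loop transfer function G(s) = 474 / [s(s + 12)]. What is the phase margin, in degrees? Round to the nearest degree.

31 deg

Gain crossover: |G(jω)| = 1 at ω ≈ 20.2 rad s⁻¹.
∠G(j20.2) = −90° − arctan(20.2/12) ≈ -149.27°
PM = 180° + (-149.27°) = 30.73°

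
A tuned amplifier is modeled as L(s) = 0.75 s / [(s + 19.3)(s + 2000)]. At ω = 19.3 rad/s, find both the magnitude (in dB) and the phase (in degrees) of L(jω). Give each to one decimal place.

|L| = -71.5 dB, ∠L = 44.4°

|j19.3| = 19.3
|j19.3 + 19.3| = √(19.3² + 19.3²) = 27.29
|j19.3 + 2000| = √(19.3² + 2000²) = 2000
|L(j19.3)| = 0.75 × 19.3 / (27.29 × 2000) = 0.00026515
20 log₁₀(0.00026515) = -71.53 dB
∠(j19.3) = 90.00°
∠(j19.3 + 19.3) = arctan(19.3/19.3) = 45.00°
∠(j19.3 + 2000) = arctan(19.3/2000) = 0.55°
∠L(j19.3) = 90.00° − (45.00° + 0.55°) = 44.45°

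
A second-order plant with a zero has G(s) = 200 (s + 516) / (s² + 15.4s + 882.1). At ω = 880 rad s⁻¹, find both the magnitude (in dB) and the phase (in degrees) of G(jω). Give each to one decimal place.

|j880 + 516| = √(880² + 516²) = 1020
|(j880)² + 15.4(j880) + 882.1| = |-7.7352e+05 + j13552| = 7.736e+05
|G(j880)| = 200 × 1020 / 7.736e+05 = 0.26372
20 log₁₀(0.26372) = -11.58 dB
∠(j880 + 516) = arctan(880/516) = 59.61°
∠[(j880)² + 15.4(j880) + 882.1] = ∠[-7.7352e+05 + j13552] = 179.00°
∠G(j880) = 59.61° − 179.00° = -119.38°

|G| = -11.6 dB, ∠G = -119.4°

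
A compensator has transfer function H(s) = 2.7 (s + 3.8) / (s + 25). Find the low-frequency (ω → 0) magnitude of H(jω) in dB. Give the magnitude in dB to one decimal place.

-7.7 dB

H(0) = 2.7 × 3.8 / 25 = 0.4104
20 log₁₀(0.4104) = -7.74 dB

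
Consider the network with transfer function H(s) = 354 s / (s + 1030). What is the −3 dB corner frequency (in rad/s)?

For a single-pole high-pass, the −3 dB point is at the pole: ω = 1030 rad/s.

1030 rad/s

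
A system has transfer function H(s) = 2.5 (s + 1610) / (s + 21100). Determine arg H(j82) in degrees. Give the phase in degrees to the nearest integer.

∠(j82 + 1610) = arctan(82/1610) = 2.92°
∠(j82 + 21100) = arctan(82/21100) = 0.22°
∠H(j82) = 2.92° − 0.22° = 2.69°

3 deg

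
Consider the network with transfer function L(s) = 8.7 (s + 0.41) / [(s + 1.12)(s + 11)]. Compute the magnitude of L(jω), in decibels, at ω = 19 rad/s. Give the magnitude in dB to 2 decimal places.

-8.05 dB

|j19 + 0.41| = √(19² + 0.41²) = 19
|j19 + 1.12| = √(19² + 1.12²) = 19.03
|j19 + 11| = √(19² + 11²) = 21.95
|L(j19)| = 8.7 × 19 / (19.03 × 21.95) = 0.39568
20 log₁₀(0.39568) = -8.053 dB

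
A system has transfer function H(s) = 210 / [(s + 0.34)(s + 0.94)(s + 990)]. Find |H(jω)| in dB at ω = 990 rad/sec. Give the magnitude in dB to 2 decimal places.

|j990 + 0.34| = √(990² + 0.34²) = 990
|j990 + 0.94| = √(990² + 0.94²) = 990
|j990 + 990| = √(990² + 990²) = 1400
|H(j990)| = 210 / (990 × 990 × 1400) = 1.5304e-07
20 log₁₀(1.5304e-07) = -136.304 dB

-136.30 dB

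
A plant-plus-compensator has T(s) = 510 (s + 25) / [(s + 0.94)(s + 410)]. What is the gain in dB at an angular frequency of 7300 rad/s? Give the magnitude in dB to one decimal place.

-23.1 dB

|j7300 + 25| = √(7300² + 25²) = 7300
|j7300 + 0.94| = √(7300² + 0.94²) = 7300
|j7300 + 410| = √(7300² + 410²) = 7312
|T(j7300)| = 510 × 7300 / (7300 × 7312) = 0.069753
20 log₁₀(0.069753) = -23.13 dB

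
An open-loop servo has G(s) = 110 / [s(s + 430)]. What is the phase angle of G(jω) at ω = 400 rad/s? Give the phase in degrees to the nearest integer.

-133 deg

∠(j400 + 430) = arctan(400/430) = 42.93°
∠(j400) = 90.00°
∠G(j400) = − (42.93° + 90.00°) = -132.93°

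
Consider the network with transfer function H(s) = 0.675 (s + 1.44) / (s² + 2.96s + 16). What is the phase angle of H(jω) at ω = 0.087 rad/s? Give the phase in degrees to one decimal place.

∠(j0.087 + 1.44) = arctan(0.087/1.44) = 3.46°
∠[(j0.087)² + 2.96(j0.087) + 16] = ∠[15.992 + j0.25752] = 0.92°
∠H(j0.087) = 3.46° − 0.92° = 2.53°

2.5 deg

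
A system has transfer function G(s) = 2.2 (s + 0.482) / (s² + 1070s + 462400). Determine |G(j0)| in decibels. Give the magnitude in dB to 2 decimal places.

-112.79 dB

G(0) = 2.2 × 0.482 / 462400 = 2.2933e-06
20 log₁₀(2.2933e-06) = -112.791 dB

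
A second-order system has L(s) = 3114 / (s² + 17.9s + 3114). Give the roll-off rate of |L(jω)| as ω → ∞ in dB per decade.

With 0 zeros and 2 poles, the high-frequency asymptotic slope is 20 × (0 − 2) = -40 dB/decade.

-40 dB/decade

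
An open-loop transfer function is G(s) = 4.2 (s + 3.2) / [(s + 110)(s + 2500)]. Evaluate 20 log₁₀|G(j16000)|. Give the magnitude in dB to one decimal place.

|j16000 + 3.2| = √(16000² + 3.2²) = 1.6e+04
|j16000 + 110| = √(16000² + 110²) = 1.6e+04
|j16000 + 2500| = √(16000² + 2500²) = 1.619e+04
|G(j16000)| = 4.2 × 1.6e+04 / (1.6e+04 × 1.619e+04) = 0.00025935
20 log₁₀(0.00025935) = -71.72 dB

-71.7 dB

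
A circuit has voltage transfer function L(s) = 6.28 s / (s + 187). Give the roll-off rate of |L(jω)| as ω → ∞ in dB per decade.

0 dB/decade

With 1 zero and 1 pole, the high-frequency asymptotic slope is 20 × (1 − 1) = 0 dB/decade.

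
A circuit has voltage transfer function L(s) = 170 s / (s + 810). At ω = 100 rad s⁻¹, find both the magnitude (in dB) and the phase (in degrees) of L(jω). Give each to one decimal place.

|L| = 26.4 dB, ∠L = 83.0°

|j100| = 100
|j100 + 810| = √(100² + 810²) = 816.1
|L(j100)| = 170 × 100 / 816.1 = 20.83
20 log₁₀(20.83) = 26.37 dB
∠(j100) = 90.00°
∠(j100 + 810) = arctan(100/810) = 7.04°
∠L(j100) = 90.00° − 7.04° = 82.96°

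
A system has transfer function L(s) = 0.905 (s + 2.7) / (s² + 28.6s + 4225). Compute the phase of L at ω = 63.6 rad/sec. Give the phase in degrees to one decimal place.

∠(j63.6 + 2.7) = arctan(63.6/2.7) = 87.57°
∠[(j63.6)² + 28.6(j63.6) + 4225] = ∠[180.04 + j1819] = 84.35°
∠L(j63.6) = 87.57° − 84.35° = 3.22°

3.2°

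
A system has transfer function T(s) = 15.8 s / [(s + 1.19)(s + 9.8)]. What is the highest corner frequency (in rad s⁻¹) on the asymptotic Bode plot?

Break frequencies occur at each pole and zero magnitude: 1.19 rad s⁻¹, 9.8 rad s⁻¹.
The highest is 9.8 rad s⁻¹.

9.8 rad s⁻¹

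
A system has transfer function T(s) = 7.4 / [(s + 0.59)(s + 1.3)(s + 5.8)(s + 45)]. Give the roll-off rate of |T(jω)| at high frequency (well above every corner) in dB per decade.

-80 dB/decade

With 0 zeros and 4 poles, the high-frequency asymptotic slope is 20 × (0 − 4) = -80 dB/decade.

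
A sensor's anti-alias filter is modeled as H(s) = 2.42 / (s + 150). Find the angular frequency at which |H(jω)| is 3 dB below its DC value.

For a single-pole low-pass, the −3 dB point is at the pole: ω = 150 rad/s.

150 rad/s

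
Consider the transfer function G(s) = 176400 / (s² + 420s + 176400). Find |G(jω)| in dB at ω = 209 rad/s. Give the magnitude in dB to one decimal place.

|(j209)² + 420(j209) + 176400| = |1.3272e+05 + j87780| = 1.591e+05
|G(j209)| = 176400 / 1.591e+05 = 1.1086
20 log₁₀(1.1086) = 0.90 dB

0.9 dB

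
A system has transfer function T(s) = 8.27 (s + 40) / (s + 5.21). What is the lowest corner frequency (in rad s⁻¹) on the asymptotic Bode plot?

5.21 rad s⁻¹

Break frequencies occur at each pole and zero magnitude: 5.21 rad s⁻¹, 40 rad s⁻¹.
The lowest is 5.21 rad s⁻¹.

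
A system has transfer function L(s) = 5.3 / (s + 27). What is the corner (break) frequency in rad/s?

The single real pole at s = −27 gives a corner at ω = 27 rad/s.

27 rad/s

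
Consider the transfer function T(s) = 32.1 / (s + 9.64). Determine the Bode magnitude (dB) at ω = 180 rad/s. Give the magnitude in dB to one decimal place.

-15.0 dB

|j180 + 9.64| = √(180² + 9.64²) = 180.3
|T(j180)| = 32.1 / 180.3 = 0.17808
20 log₁₀(0.17808) = -14.99 dB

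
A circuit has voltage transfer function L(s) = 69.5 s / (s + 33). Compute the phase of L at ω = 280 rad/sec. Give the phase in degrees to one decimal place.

6.7°

∠(j280) = 90.00°
∠(j280 + 33) = arctan(280/33) = 83.28°
∠L(j280) = 90.00° − 83.28° = 6.72°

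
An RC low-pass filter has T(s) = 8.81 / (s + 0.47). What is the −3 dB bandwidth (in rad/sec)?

0.47 rad/sec

For a single-pole low-pass, the −3 dB point is at the pole: ω = 0.47 rad/sec.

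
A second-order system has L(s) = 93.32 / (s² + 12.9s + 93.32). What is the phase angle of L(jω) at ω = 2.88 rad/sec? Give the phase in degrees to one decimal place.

∠[(j2.88)² + 12.9(j2.88) + 93.32] = ∠[85.026 + j37.152] = 23.60°
∠L(j2.88) = −23.60° = -23.60°

-23.6°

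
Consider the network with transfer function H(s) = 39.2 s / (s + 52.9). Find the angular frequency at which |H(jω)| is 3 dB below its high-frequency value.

52.9 rad/sec

For a single-pole high-pass, the −3 dB point is at the pole: ω = 52.9 rad/sec.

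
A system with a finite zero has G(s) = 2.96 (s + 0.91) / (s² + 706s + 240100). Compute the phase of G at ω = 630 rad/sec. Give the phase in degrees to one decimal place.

-19.5°

∠(j630 + 0.91) = arctan(630/0.91) = 89.92°
∠[(j630)² + 706(j630) + 240100] = ∠[-1.568e+05 + j4.4478e+05] = 109.42°
∠G(j630) = 89.92° − 109.42° = -19.50°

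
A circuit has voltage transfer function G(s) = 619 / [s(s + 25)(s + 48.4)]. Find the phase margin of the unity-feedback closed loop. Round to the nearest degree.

88°

Gain crossover: |G(jω)| = 1 at ω ≈ 0.511 rad/s.
∠G(j0.511) = −90° − arctan(0.511/25) − arctan(0.511/48.4) ≈ -91.78°
PM = 180° + (-91.78°) = 88.22°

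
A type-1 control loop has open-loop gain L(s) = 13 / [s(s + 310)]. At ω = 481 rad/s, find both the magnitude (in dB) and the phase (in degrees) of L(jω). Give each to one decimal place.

|j481 + 310| = √(481² + 310²) = 572.2
|j481| = 481
|L(j481)| = 13 / (572.2 × 481) = 4.723e-05
20 log₁₀(4.723e-05) = -86.52 dB
∠(j481 + 310) = arctan(481/310) = 57.20°
∠(j481) = 90.00°
∠L(j481) = − (57.20° + 90.00°) = -147.20°

|L| = -86.5 dB, ∠L = -147.2°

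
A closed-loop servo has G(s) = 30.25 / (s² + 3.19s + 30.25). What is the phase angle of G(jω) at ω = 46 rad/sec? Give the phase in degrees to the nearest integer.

∠[(j46)² + 3.19(j46) + 30.25] = ∠[-2085.8 + j146.74] = 175.98°
∠G(j46) = −175.98° = -175.98°

-176°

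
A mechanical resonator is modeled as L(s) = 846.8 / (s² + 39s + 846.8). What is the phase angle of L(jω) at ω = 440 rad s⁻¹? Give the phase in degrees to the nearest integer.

∠[(j440)² + 39(j440) + 846.8] = ∠[-1.9275e+05 + j17160] = 174.91°
∠L(j440) = −174.91° = -174.91°

-175°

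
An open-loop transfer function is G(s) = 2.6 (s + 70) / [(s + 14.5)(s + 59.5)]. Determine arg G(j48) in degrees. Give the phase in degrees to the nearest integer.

-78°

∠(j48 + 70) = arctan(48/70) = 34.44°
∠(j48 + 14.5) = arctan(48/14.5) = 73.19°
∠(j48 + 59.5) = arctan(48/59.5) = 38.89°
∠G(j48) = 34.44° − (73.19° + 38.89°) = -77.65°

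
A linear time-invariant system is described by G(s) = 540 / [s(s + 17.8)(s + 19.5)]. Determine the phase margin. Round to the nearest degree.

81°

Gain crossover: |G(jω)| = 1 at ω ≈ 1.55 rad/s.
∠G(j1.55) = −90° − arctan(1.55/17.8) − arctan(1.55/19.5) ≈ -99.49°
PM = 180° + (-99.49°) = 80.51°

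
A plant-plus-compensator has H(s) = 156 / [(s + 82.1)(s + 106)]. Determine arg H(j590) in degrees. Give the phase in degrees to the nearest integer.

-162 deg

∠(j590 + 82.1) = arctan(590/82.1) = 82.08°
∠(j590 + 106) = arctan(590/106) = 79.81°
∠H(j590) = − (82.08° + 79.81°) = -161.89°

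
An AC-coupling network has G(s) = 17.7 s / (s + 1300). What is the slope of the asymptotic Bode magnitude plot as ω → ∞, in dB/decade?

0 dB/decade

With 1 zero and 1 pole, the high-frequency asymptotic slope is 20 × (1 − 1) = 0 dB/decade.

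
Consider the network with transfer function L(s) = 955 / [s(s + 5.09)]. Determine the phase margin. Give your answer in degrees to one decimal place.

Gain crossover: |L(jω)| = 1 at ω ≈ 30.7 rad s⁻¹.
∠L(j30.7) = −90° − arctan(30.7/5.09) ≈ -170.58°
PM = 180° + (-170.58°) = 9.42°

9.4°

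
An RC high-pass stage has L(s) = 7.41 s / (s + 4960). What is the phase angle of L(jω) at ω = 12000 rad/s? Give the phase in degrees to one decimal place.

∠(j12000) = 90.00°
∠(j12000 + 4960) = arctan(12000/4960) = 67.54°
∠L(j12000) = 90.00° − 67.54° = 22.46°

22.5 deg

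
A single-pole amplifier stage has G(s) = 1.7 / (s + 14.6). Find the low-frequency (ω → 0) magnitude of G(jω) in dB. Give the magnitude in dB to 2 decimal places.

-18.68 dB

G(0) = 1.7 / 14.6 = 0.11644
20 log₁₀(0.11644) = -18.678 dB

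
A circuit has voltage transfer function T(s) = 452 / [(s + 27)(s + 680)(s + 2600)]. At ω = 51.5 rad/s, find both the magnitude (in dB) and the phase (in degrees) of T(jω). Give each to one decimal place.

|T| = -107.2 dB, ∠T = -67.8 deg

|j51.5 + 27| = √(51.5² + 27²) = 58.15
|j51.5 + 680| = √(51.5² + 680²) = 681.9
|j51.5 + 2600| = √(51.5² + 2600²) = 2601
|T(j51.5)| = 452 / (58.15 × 681.9 × 2601) = 4.3832e-06
20 log₁₀(4.3832e-06) = -107.16 dB
∠(j51.5 + 27) = arctan(51.5/27) = 62.33°
∠(j51.5 + 680) = arctan(51.5/680) = 4.33°
∠(j51.5 + 2600) = arctan(51.5/2600) = 1.13°
∠T(j51.5) = − (62.33° + 4.33° + 1.13°) = -67.80°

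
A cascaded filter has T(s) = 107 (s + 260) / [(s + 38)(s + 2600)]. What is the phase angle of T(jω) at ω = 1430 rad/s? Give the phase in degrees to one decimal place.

∠(j1430 + 260) = arctan(1430/260) = 79.70°
∠(j1430 + 38) = arctan(1430/38) = 88.48°
∠(j1430 + 2600) = arctan(1430/2600) = 28.81°
∠T(j1430) = 79.70° − (88.48° + 28.81°) = -37.59°

-37.6 deg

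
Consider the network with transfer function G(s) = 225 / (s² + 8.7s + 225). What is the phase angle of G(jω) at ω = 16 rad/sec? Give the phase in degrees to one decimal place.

∠[(j16)² + 8.7(j16) + 225] = ∠[-31 + j139.2] = 102.55°
∠G(j16) = −102.55° = -102.55°

-102.6°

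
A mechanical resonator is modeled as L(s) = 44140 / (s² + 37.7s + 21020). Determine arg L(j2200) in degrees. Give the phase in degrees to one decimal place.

∠[(j2200)² + 37.7(j2200) + 21020] = ∠[-4.819e+06 + j82940] = 179.01°
∠L(j2200) = −179.01° = -179.01°

-179.0 deg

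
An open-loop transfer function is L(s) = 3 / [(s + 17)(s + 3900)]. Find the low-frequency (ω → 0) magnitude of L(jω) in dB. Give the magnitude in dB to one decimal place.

L(0) = 3 / (17 × 3900) = 4.5249e-05
20 log₁₀(4.5249e-05) = -86.89 dB

-86.9 dB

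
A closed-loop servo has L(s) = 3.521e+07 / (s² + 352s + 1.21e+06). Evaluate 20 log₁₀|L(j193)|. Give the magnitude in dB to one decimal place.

|(j193)² + 352(j193) + 1.21e+06| = |1.1728e+06 + j67936| = 1.175e+06
|L(j193)| = 3.521e+07 / 1.175e+06 = 29.973
20 log₁₀(29.973) = 29.53 dB

29.5 dB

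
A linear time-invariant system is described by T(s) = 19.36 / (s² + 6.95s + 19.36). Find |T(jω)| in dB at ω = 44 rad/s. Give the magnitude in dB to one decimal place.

-40.0 dB

|(j44)² + 6.95(j44) + 19.36| = |-1916.6 + j305.8| = 1941
|T(j44)| = 19.36 / 1941 = 0.0099748
20 log₁₀(0.0099748) = -40.02 dB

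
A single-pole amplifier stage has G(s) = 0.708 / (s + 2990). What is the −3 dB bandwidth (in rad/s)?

2990 rad/s

For a single-pole low-pass, the −3 dB point is at the pole: ω = 2990 rad/s.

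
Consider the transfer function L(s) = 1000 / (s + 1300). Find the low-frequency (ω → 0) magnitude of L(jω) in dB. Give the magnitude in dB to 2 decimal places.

L(0) = 1000 / 1300 = 0.76923
20 log₁₀(0.76923) = -2.279 dB

-2.28 dB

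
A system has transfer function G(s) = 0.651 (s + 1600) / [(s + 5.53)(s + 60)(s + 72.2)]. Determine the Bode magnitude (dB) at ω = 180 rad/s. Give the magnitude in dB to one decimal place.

|j180 + 1600| = √(180² + 1600²) = 1610
|j180 + 5.53| = √(180² + 5.53²) = 180.1
|j180 + 60| = √(180² + 60²) = 189.7
|j180 + 72.2| = √(180² + 72.2²) = 193.9
|G(j180)| = 0.651 × 1610 / (180.1 × 189.7 × 193.9) = 0.00015817
20 log₁₀(0.00015817) = -76.02 dB

-76.0 dB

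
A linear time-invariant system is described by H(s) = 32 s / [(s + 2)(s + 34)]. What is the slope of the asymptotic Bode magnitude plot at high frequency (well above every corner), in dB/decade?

-20 dB/decade

With 1 zero and 2 poles, the high-frequency asymptotic slope is 20 × (1 − 2) = -20 dB/decade.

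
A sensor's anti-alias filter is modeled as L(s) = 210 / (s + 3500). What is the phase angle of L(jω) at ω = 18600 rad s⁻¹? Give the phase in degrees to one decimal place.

-79.3°

∠(j18600 + 3500) = arctan(18600/3500) = 79.34°
∠L(j18600) = −79.34° = -79.34°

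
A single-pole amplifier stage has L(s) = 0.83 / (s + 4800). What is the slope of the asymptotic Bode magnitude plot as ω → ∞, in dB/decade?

With 0 zeros and 1 pole, the high-frequency asymptotic slope is 20 × (0 − 1) = -20 dB/decade.

-20 dB/decade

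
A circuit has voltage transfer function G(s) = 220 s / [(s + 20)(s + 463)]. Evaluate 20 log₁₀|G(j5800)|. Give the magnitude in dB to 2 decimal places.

|j5800| = 5800
|j5800 + 20| = √(5800² + 20²) = 5800
|j5800 + 463| = √(5800² + 463²) = 5818
|G(j5800)| = 220 × 5800 / (5800 × 5818) = 0.037811
20 log₁₀(0.037811) = -28.448 dB

-28.45 dB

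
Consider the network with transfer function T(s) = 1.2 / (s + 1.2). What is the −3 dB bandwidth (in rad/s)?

1.2 rad/s

For a single-pole low-pass, the −3 dB point is at the pole: ω = 1.2 rad/s.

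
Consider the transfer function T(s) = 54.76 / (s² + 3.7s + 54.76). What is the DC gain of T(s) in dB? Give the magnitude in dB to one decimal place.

T(0) = 54.76 / 54.76 = 1
20 log₁₀(1) = 0.00 dB

0.0 dB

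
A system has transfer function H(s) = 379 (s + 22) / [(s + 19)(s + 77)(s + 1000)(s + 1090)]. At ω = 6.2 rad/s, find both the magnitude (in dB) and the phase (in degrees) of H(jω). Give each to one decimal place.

|H| = -105.8 dB, ∠H = -7.6°

|j6.2 + 22| = √(6.2² + 22²) = 22.86
|j6.2 + 19| = √(6.2² + 19²) = 19.99
|j6.2 + 77| = √(6.2² + 77²) = 77.25
|j6.2 + 1000| = √(6.2² + 1000²) = 1000
|j6.2 + 1090| = √(6.2² + 1090²) = 1090
|H(j6.2)| = 379 × 22.86 / (19.99 × 77.25 × 1000 × 1090) = 5.1475e-06
20 log₁₀(5.1475e-06) = -105.77 dB
∠(j6.2 + 22) = arctan(6.2/22) = 15.74°
∠(j6.2 + 19) = arctan(6.2/19) = 18.07°
∠(j6.2 + 77) = arctan(6.2/77) = 4.60°
∠(j6.2 + 1000) = arctan(6.2/1000) = 0.36°
∠(j6.2 + 1090) = arctan(6.2/1090) = 0.33°
∠H(j6.2) = 15.74° − (18.07° + 4.60° + 0.36° + 0.33°) = -7.62°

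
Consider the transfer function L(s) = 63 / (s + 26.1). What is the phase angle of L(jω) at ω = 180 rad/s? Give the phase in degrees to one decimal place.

-81.7°

∠(j180 + 26.1) = arctan(180/26.1) = 81.75°
∠L(j180) = −81.75° = -81.75°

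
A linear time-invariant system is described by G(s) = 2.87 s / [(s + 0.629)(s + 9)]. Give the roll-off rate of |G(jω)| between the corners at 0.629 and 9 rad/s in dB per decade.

In this band the factors already past their corner are: 1 differentiator zero, pole at 0.629; net slope = 0 dB/decade.

0 dB/decade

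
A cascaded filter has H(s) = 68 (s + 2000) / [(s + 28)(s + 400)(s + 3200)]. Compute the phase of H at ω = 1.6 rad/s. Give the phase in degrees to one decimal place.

-3.5°

∠(j1.6 + 2000) = arctan(1.6/2000) = 0.05°
∠(j1.6 + 28) = arctan(1.6/28) = 3.27°
∠(j1.6 + 400) = arctan(1.6/400) = 0.23°
∠(j1.6 + 3200) = arctan(1.6/3200) = 0.03°
∠H(j1.6) = 0.05° − (3.27° + 0.23° + 0.03°) = -3.48°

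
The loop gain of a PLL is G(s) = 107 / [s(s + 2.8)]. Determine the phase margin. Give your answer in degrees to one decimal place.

15.4°

Gain crossover: |G(jω)| = 1 at ω ≈ 10.2 rad s⁻¹.
∠G(j10.2) = −90° − arctan(10.2/2.8) ≈ -164.59°
PM = 180° + (-164.59°) = 15.41°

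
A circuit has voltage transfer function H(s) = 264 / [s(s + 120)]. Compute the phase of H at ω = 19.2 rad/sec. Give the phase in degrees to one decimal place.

∠(j19.2 + 120) = arctan(19.2/120) = 9.09°
∠(j19.2) = 90.00°
∠H(j19.2) = − (9.09° + 90.00°) = -99.09°

-99.1°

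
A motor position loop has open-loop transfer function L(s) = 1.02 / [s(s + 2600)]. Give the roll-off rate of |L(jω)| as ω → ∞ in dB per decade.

With 0 zeros and 2 poles, the high-frequency asymptotic slope is 20 × (0 − 2) = -40 dB/decade.

-40 dB/decade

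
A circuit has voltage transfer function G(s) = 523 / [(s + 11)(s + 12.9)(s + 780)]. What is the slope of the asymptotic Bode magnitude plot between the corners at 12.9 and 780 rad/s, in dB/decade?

In this band the factors already past their corner are: pole at 11, pole at 12.9; net slope = -40 dB/decade.

-40 dB/decade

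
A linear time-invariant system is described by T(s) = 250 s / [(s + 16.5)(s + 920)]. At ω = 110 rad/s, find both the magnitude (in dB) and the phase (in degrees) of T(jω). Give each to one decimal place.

|j110| = 110
|j110 + 16.5| = √(110² + 16.5²) = 111.2
|j110 + 920| = √(110² + 920²) = 926.6
|T(j110)| = 250 × 110 / (111.2 × 926.6) = 0.26683
20 log₁₀(0.26683) = -11.48 dB
∠(j110) = 90.00°
∠(j110 + 16.5) = arctan(110/16.5) = 81.47°
∠(j110 + 920) = arctan(110/920) = 6.82°
∠T(j110) = 90.00° − (81.47° + 6.82°) = 1.71°

|T| = -11.5 dB, ∠T = 1.7°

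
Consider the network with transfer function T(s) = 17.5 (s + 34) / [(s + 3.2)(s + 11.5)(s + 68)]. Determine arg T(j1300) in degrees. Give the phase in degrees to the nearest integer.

-178°

∠(j1300 + 34) = arctan(1300/34) = 88.50°
∠(j1300 + 3.2) = arctan(1300/3.2) = 89.86°
∠(j1300 + 11.5) = arctan(1300/11.5) = 89.49°
∠(j1300 + 68) = arctan(1300/68) = 87.01°
∠T(j1300) = 88.50° − (89.86° + 89.49° + 87.01°) = -177.86°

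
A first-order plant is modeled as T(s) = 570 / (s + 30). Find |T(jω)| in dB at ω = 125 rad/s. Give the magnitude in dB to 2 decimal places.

|j125 + 30| = √(125² + 30²) = 128.5
|T(j125)| = 570 / 128.5 = 4.4341
20 log₁₀(4.4341) = 12.936 dB

12.94 dB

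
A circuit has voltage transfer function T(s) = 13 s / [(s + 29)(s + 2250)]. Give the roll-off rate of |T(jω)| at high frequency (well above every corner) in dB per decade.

With 1 zero and 2 poles, the high-frequency asymptotic slope is 20 × (1 − 2) = -20 dB/decade.

-20 dB/decade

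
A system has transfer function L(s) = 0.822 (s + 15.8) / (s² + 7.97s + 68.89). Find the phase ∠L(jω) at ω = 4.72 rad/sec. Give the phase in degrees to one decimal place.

∠(j4.72 + 15.8) = arctan(4.72/15.8) = 16.63°
∠[(j4.72)² + 7.97(j4.72) + 68.89] = ∠[46.612 + j37.618] = 38.91°
∠L(j4.72) = 16.63° − 38.91° = -22.27°

-22.3°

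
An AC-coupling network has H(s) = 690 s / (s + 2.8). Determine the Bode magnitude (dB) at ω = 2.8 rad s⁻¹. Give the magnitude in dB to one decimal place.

|j2.8| = 2.8
|j2.8 + 2.8| = √(2.8² + 2.8²) = 3.96
|H(j2.8)| = 690 × 2.8 / 3.96 = 487.9
20 log₁₀(487.9) = 53.77 dB

53.8 dB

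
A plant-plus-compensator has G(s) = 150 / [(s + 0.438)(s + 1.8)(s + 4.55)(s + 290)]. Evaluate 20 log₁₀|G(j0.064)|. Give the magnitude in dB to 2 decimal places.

-16.92 dB

|j0.064 + 0.438| = √(0.064² + 0.438²) = 0.4427
|j0.064 + 1.8| = √(0.064² + 1.8²) = 1.801
|j0.064 + 4.55| = √(0.064² + 4.55²) = 4.55
|j0.064 + 290| = √(0.064² + 290²) = 290
|G(j0.064)| = 150 / (0.4427 × 1.801 × 4.55 × 290) = 0.14257
20 log₁₀(0.14257) = -16.919 dB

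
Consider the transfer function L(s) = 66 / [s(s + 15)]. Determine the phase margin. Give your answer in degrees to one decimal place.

74.2°

Gain crossover: |L(jω)| = 1 at ω ≈ 4.23 rad/sec.
∠L(j4.23) = −90° − arctan(4.23/15) ≈ -105.76°
PM = 180° + (-105.76°) = 74.24°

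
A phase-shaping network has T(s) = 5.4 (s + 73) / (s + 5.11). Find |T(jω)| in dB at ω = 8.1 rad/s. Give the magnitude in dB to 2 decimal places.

|j8.1 + 73| = √(8.1² + 73²) = 73.45
|j8.1 + 5.11| = √(8.1² + 5.11²) = 9.577
|T(j8.1)| = 5.4 × 73.45 / 9.577 = 41.413
20 log₁₀(41.413) = 32.343 dB

32.34 dB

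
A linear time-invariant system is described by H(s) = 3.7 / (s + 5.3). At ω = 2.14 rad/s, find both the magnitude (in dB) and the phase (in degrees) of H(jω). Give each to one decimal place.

|H| = -3.8 dB, ∠H = -22.0°

|j2.14 + 5.3| = √(2.14² + 5.3²) = 5.716
|H(j2.14)| = 3.7 / 5.716 = 0.64734
20 log₁₀(0.64734) = -3.78 dB
∠(j2.14 + 5.3) = arctan(2.14/5.3) = 21.99°
∠H(j2.14) = −21.99° = -21.99°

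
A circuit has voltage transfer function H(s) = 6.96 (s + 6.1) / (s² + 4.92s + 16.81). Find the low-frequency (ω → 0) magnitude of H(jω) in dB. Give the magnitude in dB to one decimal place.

H(0) = 6.96 × 6.1 / 16.81 = 2.5256
20 log₁₀(2.5256) = 8.05 dB

8.0 dB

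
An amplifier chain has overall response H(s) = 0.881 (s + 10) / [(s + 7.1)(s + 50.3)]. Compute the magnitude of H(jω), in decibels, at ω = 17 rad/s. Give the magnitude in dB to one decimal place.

-35.0 dB

|j17 + 10| = √(17² + 10²) = 19.72
|j17 + 7.1| = √(17² + 7.1²) = 18.42
|j17 + 50.3| = √(17² + 50.3²) = 53.1
|H(j17)| = 0.881 × 19.72 / (18.42 × 53.1) = 0.017764
20 log₁₀(0.017764) = -35.01 dB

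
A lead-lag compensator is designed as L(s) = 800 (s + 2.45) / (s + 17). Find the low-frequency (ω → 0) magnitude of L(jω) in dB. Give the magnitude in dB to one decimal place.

41.2 dB

L(0) = 800 × 2.45 / 17 = 115.29
20 log₁₀(115.29) = 41.24 dB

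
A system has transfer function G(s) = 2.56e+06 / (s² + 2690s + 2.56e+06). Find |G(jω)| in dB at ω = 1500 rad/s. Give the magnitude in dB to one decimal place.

|(j1500)² + 2690(j1500) + 2.56e+06| = |3.1e+05 + j4.035e+06| = 4.047e+06
|G(j1500)| = 2.56e+06 / 4.047e+06 = 0.63258
20 log₁₀(0.63258) = -3.98 dB

-4.0 dB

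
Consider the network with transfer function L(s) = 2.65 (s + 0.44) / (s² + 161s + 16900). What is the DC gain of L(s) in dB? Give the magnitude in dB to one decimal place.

-83.2 dB

L(0) = 2.65 × 0.44 / 16900 = 6.8994e-05
20 log₁₀(6.8994e-05) = -83.22 dB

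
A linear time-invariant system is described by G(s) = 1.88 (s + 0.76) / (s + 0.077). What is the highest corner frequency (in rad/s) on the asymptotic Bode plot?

Break frequencies occur at each pole and zero magnitude: 0.077 rad/s, 0.76 rad/s.
The highest is 0.76 rad/s.

0.76 rad/s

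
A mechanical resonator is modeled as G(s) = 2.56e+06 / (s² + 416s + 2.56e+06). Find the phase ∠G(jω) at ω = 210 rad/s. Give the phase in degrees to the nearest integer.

∠[(j210)² + 416(j210) + 2.56e+06] = ∠[2.5159e+06 + j87360] = 1.99°
∠G(j210) = −1.99° = -1.99°

-2°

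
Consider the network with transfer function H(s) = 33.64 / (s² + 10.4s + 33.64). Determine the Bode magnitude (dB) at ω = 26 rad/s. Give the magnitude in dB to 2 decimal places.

|(j26)² + 10.4(j26) + 33.64| = |-642.36 + j270.4| = 697
|H(j26)| = 33.64 / 697 = 0.048267
20 log₁₀(0.048267) = -26.327 dB

-26.33 dB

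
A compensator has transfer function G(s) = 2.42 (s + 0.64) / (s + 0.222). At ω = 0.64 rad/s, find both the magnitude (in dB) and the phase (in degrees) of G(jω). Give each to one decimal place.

|j0.64 + 0.64| = √(0.64² + 0.64²) = 0.9051
|j0.64 + 0.222| = √(0.64² + 0.222²) = 0.6774
|G(j0.64)| = 2.42 × 0.9051 / 0.6774 = 3.2334
20 log₁₀(3.2334) = 10.19 dB
∠(j0.64 + 0.64) = arctan(0.64/0.64) = 45.00°
∠(j0.64 + 0.222) = arctan(0.64/0.222) = 70.87°
∠G(j0.64) = 45.00° − 70.87° = -25.87°

|G| = 10.2 dB, ∠G = -25.9°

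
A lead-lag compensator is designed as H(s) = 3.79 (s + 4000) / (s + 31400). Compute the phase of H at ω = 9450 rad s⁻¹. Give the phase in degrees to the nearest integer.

50°

∠(j9450 + 4000) = arctan(9450/4000) = 67.06°
∠(j9450 + 31400) = arctan(9450/31400) = 16.75°
∠H(j9450) = 67.06° − 16.75° = 50.31°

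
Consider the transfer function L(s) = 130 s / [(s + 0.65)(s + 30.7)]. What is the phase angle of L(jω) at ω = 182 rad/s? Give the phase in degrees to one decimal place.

-80.2°

∠(j182) = 90.00°
∠(j182 + 0.65) = arctan(182/0.65) = 89.80°
∠(j182 + 30.7) = arctan(182/30.7) = 80.43°
∠L(j182) = 90.00° − (89.80° + 80.43°) = -80.22°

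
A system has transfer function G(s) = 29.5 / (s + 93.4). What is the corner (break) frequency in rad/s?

The single real pole at s = −93.4 gives a corner at ω = 93.4 rad/s.

93.4 rad/s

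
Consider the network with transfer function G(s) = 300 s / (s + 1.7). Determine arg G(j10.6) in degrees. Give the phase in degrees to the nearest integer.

∠(j10.6) = 90.00°
∠(j10.6 + 1.7) = arctan(10.6/1.7) = 80.89°
∠G(j10.6) = 90.00° − 80.89° = 9.11°

9°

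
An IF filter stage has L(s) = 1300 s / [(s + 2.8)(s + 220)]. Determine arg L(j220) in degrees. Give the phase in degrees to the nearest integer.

-44 deg

∠(j220) = 90.00°
∠(j220 + 2.8) = arctan(220/2.8) = 89.27°
∠(j220 + 220) = arctan(220/220) = 45.00°
∠L(j220) = 90.00° − (89.27° + 45.00°) = -44.27°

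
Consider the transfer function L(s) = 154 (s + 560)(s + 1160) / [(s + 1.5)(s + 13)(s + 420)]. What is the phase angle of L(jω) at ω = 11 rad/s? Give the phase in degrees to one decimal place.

-122.3°

∠(j11 + 560) = arctan(11/560) = 1.13°
∠(j11 + 1160) = arctan(11/1160) = 0.54°
∠(j11 + 1.5) = arctan(11/1.5) = 82.23°
∠(j11 + 13) = arctan(11/13) = 40.24°
∠(j11 + 420) = arctan(11/420) = 1.50°
∠L(j11) = 1.13° + 0.54° − (82.23° + 40.24° + 1.50°) = -122.30°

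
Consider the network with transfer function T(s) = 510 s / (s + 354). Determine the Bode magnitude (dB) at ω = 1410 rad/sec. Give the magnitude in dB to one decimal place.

|j1410| = 1410
|j1410 + 354| = √(1410² + 354²) = 1454
|T(j1410)| = 510 × 1410 / 1454 = 494.65
20 log₁₀(494.65) = 53.89 dB

53.9 dB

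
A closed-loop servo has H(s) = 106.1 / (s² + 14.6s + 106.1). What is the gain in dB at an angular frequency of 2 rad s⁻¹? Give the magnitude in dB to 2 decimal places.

-0.01 dB

|(j2)² + 14.6(j2) + 106.1| = |102.1 + j29.2| = 106.2
|H(j2)| = 106.1 / 106.2 = 0.99912
20 log₁₀(0.99912) = -0.008 dB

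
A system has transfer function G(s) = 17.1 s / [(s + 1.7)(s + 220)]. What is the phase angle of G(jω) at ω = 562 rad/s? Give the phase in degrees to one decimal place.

∠(j562) = 90.00°
∠(j562 + 1.7) = arctan(562/1.7) = 89.83°
∠(j562 + 220) = arctan(562/220) = 68.62°
∠G(j562) = 90.00° − (89.83° + 68.62°) = -68.45°

-68.4°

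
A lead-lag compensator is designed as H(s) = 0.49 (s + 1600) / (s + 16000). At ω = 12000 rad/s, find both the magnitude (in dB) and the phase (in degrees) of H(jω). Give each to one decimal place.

|H| = -10.6 dB, ∠H = 45.5 deg

|j12000 + 1600| = √(12000² + 1600²) = 1.211e+04
|j12000 + 16000| = √(12000² + 16000²) = 2e+04
|H(j12000)| = 0.49 × 1.211e+04 / 2e+04 = 0.2966
20 log₁₀(0.2966) = -10.56 dB
∠(j12000 + 1600) = arctan(12000/1600) = 82.41°
∠(j12000 + 16000) = arctan(12000/16000) = 36.87°
∠H(j12000) = 82.41° − 36.87° = 45.54°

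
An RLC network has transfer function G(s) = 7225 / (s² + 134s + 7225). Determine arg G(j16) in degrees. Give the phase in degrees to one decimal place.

∠[(j16)² + 134(j16) + 7225] = ∠[6969 + j2144] = 17.10°
∠G(j16) = −17.10° = -17.10°

-17.1°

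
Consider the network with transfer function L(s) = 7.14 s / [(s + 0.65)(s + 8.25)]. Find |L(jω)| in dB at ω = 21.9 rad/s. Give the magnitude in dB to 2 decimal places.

|j21.9| = 21.9
|j21.9 + 0.65| = √(21.9² + 0.65²) = 21.91
|j21.9 + 8.25| = √(21.9² + 8.25²) = 23.4
|L(j21.9)| = 7.14 × 21.9 / (21.91 × 23.4) = 0.30496
20 log₁₀(0.30496) = -10.315 dB

-10.32 dB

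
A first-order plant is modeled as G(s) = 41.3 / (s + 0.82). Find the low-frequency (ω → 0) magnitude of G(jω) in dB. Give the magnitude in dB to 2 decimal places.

34.04 dB

G(0) = 41.3 / 0.82 = 50.366
20 log₁₀(50.366) = 34.043 dB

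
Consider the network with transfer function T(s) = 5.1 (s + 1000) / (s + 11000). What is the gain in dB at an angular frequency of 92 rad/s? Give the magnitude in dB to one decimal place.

|j92 + 1000| = √(92² + 1000²) = 1004
|j92 + 11000| = √(92² + 11000²) = 1.1e+04
|T(j92)| = 5.1 × 1004 / 1.1e+04 = 0.46558
20 log₁₀(0.46558) = -6.64 dB

-6.6 dB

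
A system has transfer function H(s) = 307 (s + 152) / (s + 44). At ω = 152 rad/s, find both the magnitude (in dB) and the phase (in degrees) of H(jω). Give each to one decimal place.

|H| = 52.4 dB, ∠H = -28.9°

|j152 + 152| = √(152² + 152²) = 215
|j152 + 44| = √(152² + 44²) = 158.2
|H(j152)| = 307 × 215 / 158.2 = 417.04
20 log₁₀(417.04) = 52.40 dB
∠(j152 + 152) = arctan(152/152) = 45.00°
∠(j152 + 44) = arctan(152/44) = 73.86°
∠H(j152) = 45.00° − 73.86° = -28.86°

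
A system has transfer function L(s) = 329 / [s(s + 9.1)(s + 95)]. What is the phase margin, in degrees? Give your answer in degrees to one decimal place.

87.4°

Gain crossover: |L(jω)| = 1 at ω ≈ 0.38 rad/sec.
∠L(j0.38) = −90° − arctan(0.38/9.1) − arctan(0.38/95) ≈ -92.62°
PM = 180° + (-92.62°) = 87.38°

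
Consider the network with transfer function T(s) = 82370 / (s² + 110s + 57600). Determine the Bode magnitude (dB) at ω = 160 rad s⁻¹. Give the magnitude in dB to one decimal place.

|(j160)² + 110(j160) + 57600| = |32000 + j17600| = 3.652e+04
|T(j160)| = 82370 / 3.652e+04 = 2.2554
20 log₁₀(2.2554) = 7.06 dB

7.1 dB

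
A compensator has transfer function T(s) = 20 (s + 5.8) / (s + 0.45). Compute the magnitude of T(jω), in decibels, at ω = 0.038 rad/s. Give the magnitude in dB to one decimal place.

|j0.038 + 5.8| = √(0.038² + 5.8²) = 5.8
|j0.038 + 0.45| = √(0.038² + 0.45²) = 0.4516
|T(j0.038)| = 20 × 5.8 / 0.4516 = 256.87
20 log₁₀(256.87) = 48.19 dB

48.2 dB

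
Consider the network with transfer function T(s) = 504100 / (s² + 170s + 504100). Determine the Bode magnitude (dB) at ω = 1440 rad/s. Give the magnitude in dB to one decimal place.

|(j1440)² + 170(j1440) + 504100| = |-1.5695e+06 + j2.448e+05| = 1.588e+06
|T(j1440)| = 504100 / 1.588e+06 = 0.31735
20 log₁₀(0.31735) = -9.97 dB

-10.0 dB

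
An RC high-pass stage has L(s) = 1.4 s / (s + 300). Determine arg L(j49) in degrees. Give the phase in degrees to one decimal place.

80.7 deg

∠(j49) = 90.00°
∠(j49 + 300) = arctan(49/300) = 9.28°
∠L(j49) = 90.00° − 9.28° = 80.72°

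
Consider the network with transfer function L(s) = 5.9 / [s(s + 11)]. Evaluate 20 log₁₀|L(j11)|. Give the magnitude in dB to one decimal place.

|j11 + 11| = √(11² + 11²) = 15.56
|j11| = 11
|L(j11)| = 5.9 / (15.56 × 11) = 0.034479
20 log₁₀(0.034479) = -29.25 dB

-29.2 dB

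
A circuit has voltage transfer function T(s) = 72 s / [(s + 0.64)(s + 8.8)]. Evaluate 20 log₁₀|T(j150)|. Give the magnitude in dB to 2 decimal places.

|j150| = 150
|j150 + 0.64| = √(150² + 0.64²) = 150
|j150 + 8.8| = √(150² + 8.8²) = 150.3
|T(j150)| = 72 × 150 / (150 × 150.3) = 0.47917
20 log₁₀(0.47917) = -6.390 dB

-6.39 dB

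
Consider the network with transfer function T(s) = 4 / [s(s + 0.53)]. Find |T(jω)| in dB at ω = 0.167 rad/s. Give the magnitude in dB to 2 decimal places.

32.69 dB

|j0.167 + 0.53| = √(0.167² + 0.53²) = 0.5557
|j0.167| = 0.167
|T(j0.167)| = 4 / (0.5557 × 0.167) = 43.104
20 log₁₀(43.104) = 32.690 dB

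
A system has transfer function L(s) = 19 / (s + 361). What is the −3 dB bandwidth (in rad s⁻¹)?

For a single-pole low-pass, the −3 dB point is at the pole: ω = 361 rad s⁻¹.

361 rad s⁻¹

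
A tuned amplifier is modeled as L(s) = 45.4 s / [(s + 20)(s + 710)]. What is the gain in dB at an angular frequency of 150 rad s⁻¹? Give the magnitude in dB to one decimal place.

|j150| = 150
|j150 + 20| = √(150² + 20²) = 151.3
|j150 + 710| = √(150² + 710²) = 725.7
|L(j150)| = 45.4 × 150 / (151.3 × 725.7) = 0.062014
20 log₁₀(0.062014) = -24.15 dB

-24.2 dB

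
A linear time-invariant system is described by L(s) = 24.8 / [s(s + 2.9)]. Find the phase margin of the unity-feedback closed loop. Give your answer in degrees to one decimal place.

Gain crossover: |L(jω)| = 1 at ω ≈ 4.58 rad/sec.
∠L(j4.58) = −90° − arctan(4.58/2.9) ≈ -147.64°
PM = 180° + (-147.64°) = 32.36°

32.4°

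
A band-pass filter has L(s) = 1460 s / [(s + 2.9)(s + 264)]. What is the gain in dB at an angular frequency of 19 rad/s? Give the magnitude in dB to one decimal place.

|j19| = 19
|j19 + 2.9| = √(19² + 2.9²) = 19.22
|j19 + 264| = √(19² + 264²) = 264.7
|L(j19)| = 1460 × 19 / (19.22 × 264.7) = 5.4529
20 log₁₀(5.4529) = 14.73 dB

14.7 dB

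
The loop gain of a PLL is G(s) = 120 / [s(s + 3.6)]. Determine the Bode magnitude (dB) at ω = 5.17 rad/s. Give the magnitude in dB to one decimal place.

11.3 dB

|j5.17 + 3.6| = √(5.17² + 3.6²) = 6.3
|j5.17| = 5.17
|G(j5.17)| = 120 / (6.3 × 5.17) = 3.6843
20 log₁₀(3.6843) = 11.33 dB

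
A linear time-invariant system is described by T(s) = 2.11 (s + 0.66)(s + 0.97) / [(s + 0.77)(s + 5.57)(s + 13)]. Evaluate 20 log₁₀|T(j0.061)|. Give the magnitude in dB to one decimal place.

-32.3 dB

|j0.061 + 0.66| = √(0.061² + 0.66²) = 0.6628
|j0.061 + 0.97| = √(0.061² + 0.97²) = 0.9719
|j0.061 + 0.77| = √(0.061² + 0.77²) = 0.7724
|j0.061 + 5.57| = √(0.061² + 5.57²) = 5.57
|j0.061 + 13| = √(0.061² + 13²) = 13
|T(j0.061)| = 2.11 × 0.6628 × 0.9719 / (0.7724 × 5.57 × 13) = 0.024301
20 log₁₀(0.024301) = -32.29 dB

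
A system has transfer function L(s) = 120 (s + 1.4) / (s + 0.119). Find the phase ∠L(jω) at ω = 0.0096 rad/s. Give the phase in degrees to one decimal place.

-4.2 deg

∠(j0.0096 + 1.4) = arctan(0.0096/1.4) = 0.39°
∠(j0.0096 + 0.119) = arctan(0.0096/0.119) = 4.61°
∠L(j0.0096) = 0.39° − 4.61° = -4.22°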